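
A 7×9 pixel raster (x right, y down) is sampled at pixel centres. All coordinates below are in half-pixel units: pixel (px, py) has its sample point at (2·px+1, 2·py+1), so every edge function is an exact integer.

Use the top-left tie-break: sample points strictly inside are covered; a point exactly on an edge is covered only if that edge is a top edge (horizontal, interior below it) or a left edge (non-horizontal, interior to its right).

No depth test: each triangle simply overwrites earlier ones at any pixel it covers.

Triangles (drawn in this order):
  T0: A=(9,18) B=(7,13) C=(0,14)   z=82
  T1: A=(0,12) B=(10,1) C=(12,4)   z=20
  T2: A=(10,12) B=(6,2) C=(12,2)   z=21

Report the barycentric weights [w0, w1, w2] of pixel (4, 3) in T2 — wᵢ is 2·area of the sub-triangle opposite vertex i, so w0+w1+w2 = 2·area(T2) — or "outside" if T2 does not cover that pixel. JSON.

T0:
  2·area = 37  (B↔C swapped to make it positive)
  edge (9, 18)→(0, 14): d=(-9,-4) top-left  bias=+0
  edge (0, 14)→(7, 13): d=(7,-1) top-left  bias=+0
  edge (7, 13)→(9, 18): d=(2,5) right/bottom  bias=-1
    (1,1)@(3, 3): e=[111,-74,0] → ·  [on edge]
    (3,6)@(7, 13): e=[37,0,0] → ·  [on edge]
    (1,7)@(3, 15): e=[3,10,24] → █
    (2,7)@(5, 15): e=[11,12,14] → █
    (3,7)@(7, 15): e=[19,14,4] → █
    (4,7)@(9, 15): e=[27,16,-6] → ·
    (1,8)@(3, 17): e=[-15,24,28] → ·
    (2,8)@(5, 17): e=[-7,26,18] → ·
    (3,8)@(7, 17): e=[1,28,8] → █
    (4,8)@(9, 17): e=[9,30,-2] → ·
  covered (4 px):
    · · · · · · ·
    · · · · · · ·
    · · · · · · ·
    · · · · · · ·
    · · · · · · ·
    · · · · · · ·
    · · · · · · ·
    · █ █ █ · · ·
    · · · █ · · ·
T1:
  2·area = 52
  edge (0, 12)→(10, 1): d=(10,-11) top-left  bias=+0
  edge (10, 1)→(12, 4): d=(2,3) right/bottom  bias=-1
  edge (12, 4)→(0, 12): d=(-12,8) right/bottom  bias=-1
    (4,1)@(9, 3): e=[9,7,36] → █
    (5,1)@(11, 3): e=[31,1,20] → █
    (6,1)@(13, 3): e=[53,-5,4] → ·
    (3,2)@(7, 5): e=[7,17,28] → █
    (5,2)@(11, 5): e=[51,5,-4] → ·
    (2,3)@(5, 7): e=[5,27,20] → █
    (4,3)@(9, 7): e=[49,15,-12] → ·
    (1,4)@(3, 9): e=[3,37,12] → █
    (2,4)@(5, 9): e=[25,31,-4] → ·
    (3,4)@(7, 9): e=[47,25,-20] → ·
    (0,5)@(1, 11): e=[1,47,4] → █
    (1,5)@(3, 11): e=[23,41,-12] → ·
  covered (8 px):
    · · · · · · ·
    · · · · █ █ ·
    · · · █ █ · ·
    · · █ █ · · ·
    · █ · · · · ·
    █ · · · · · ·
    · · · · · · ·
    · · · · · · ·
    · · · · · · ·
T2:
  2·area = 60
  edge (10, 12)→(6, 2): d=(-4,-10) top-left  bias=+0
  edge (6, 2)→(12, 2): d=(6,0) top-left  bias=+0
  edge (12, 2)→(10, 12): d=(-2,10) right/bottom  bias=-1
    (3,1)@(7, 3): e=[6,6,48] → █
    (4,1)@(9, 3): e=[26,6,28] → █
    (5,1)@(11, 3): e=[46,6,8] → █
    (6,1)@(13, 3): e=[66,6,-12] → ·
    (3,2)@(7, 5): e=[-2,18,44] → ·
    (4,2)@(9, 5): e=[18,18,24] → █
    (6,2)@(13, 5): e=[58,18,-16] → ·
    (4,3)@(9, 7): e=[10,30,20] → █
    (5,3)@(11, 7): e=[30,30,0] → ·  [on edge]
    (4,4)@(9, 9): e=[2,42,16] → █
    (5,4)@(11, 9): e=[22,42,-4] → ·
    (4,5)@(9, 11): e=[-6,54,12] → ·
    (4,8)@(9, 17): e=[-30,90,0] → ·  [on edge]
  covered (7 px):
    · · · · · · ·
    · · · █ █ █ ·
    · · · · █ █ ·
    · · · · █ · ·
    · · · · █ · ·
    · · · · · · ·
    · · · · · · ·
    · · · · · · ·
    · · · · · · ·

Result: [30,20,10]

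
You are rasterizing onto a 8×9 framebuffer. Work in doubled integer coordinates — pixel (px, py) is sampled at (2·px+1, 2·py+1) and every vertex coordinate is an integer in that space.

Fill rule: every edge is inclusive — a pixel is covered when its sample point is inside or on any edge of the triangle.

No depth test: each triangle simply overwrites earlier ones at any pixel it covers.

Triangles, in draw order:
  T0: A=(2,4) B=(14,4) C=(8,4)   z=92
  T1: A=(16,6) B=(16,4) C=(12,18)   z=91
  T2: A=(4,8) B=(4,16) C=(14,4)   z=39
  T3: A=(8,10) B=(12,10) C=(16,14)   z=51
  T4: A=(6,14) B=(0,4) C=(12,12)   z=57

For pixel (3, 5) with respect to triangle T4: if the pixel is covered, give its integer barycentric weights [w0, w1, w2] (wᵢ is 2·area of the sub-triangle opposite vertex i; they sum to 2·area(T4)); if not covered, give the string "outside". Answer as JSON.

T0:
  degenerate (2·area = 0) — covers nothing
T1:
  2·area = 8  (B↔C swapped to make it positive)
  edge (16, 6)→(12, 18): d=(-4,12) inclusive
  edge (12, 18)→(16, 4): d=(4,-14) inclusive
  edge (16, 4)→(16, 6): d=(0,2) inclusive
    (7,4)@(15, 9): e=[0,6,2] → █  [on edge]
    (7,5)@(15, 11): e=[-8,14,2] → ·
    (6,7)@(13, 15): e=[0,2,6] → █  [on edge]
    (7,7)@(15, 15): e=[-24,30,2] → ·
    (6,8)@(13, 17): e=[-8,10,6] → ·
  covered (2 px):
    · · · · · · · ·
    · · · · · · · ·
    · · · · · · · ·
    · · · · · · · ·
    · · · · · · · █
    · · · · · · · ·
    · · · · · · · ·
    · · · · · · █ ·
    · · · · · · · ·
T2:
  2·area = 80  (B↔C swapped to make it positive)
  edge (4, 8)→(14, 4): d=(10,-4) inclusive
  edge (14, 4)→(4, 16): d=(-10,12) inclusive
  edge (4, 16)→(4, 8): d=(0,-8) inclusive
    (6,2)@(13, 5): e=[6,2,72] → █
    (7,2)@(15, 5): e=[14,-22,88] → ·
    (3,3)@(7, 7): e=[2,54,24] → █
    (4,3)@(9, 7): e=[10,30,40] → █
    (5,3)@(11, 7): e=[18,6,56] → █
    (6,3)@(13, 7): e=[26,-18,72] → ·
    (2,4)@(5, 9): e=[14,58,8] → █
    (5,4)@(11, 9): e=[38,-14,56] → ·
    (2,5)@(5, 11): e=[34,38,8] → █
    (4,5)@(9, 11): e=[50,-10,40] → ·
    (2,6)@(5, 13): e=[54,18,8] → █
    (3,6)@(7, 13): e=[62,-6,24] → ·
  covered (10 px):
    · · · · · · · ·
    · · · · · · · ·
    · · · · · · █ ·
    · · · █ █ █ · ·
    · · █ █ █ · · ·
    · · █ █ · · · ·
    · · █ · · · · ·
    · · · · · · · ·
    · · · · · · · ·
T3:
  2·area = 16
  edge (8, 10)→(12, 10): d=(4,0) inclusive
  edge (12, 10)→(16, 14): d=(4,4) inclusive
  edge (16, 14)→(8, 10): d=(-8,-4) inclusive
    (1,0)@(3, 1): e=[-36,0,52] → ·  [on edge]
    (2,1)@(5, 3): e=[-28,0,44] → ·  [on edge]
    (3,2)@(7, 5): e=[-20,0,36] → ·  [on edge]
    (4,3)@(9, 7): e=[-12,0,28] → ·  [on edge]
    (5,4)@(11, 9): e=[-4,0,20] → ·  [on edge]
    (5,5)@(11, 11): e=[4,8,4] → █
    (6,5)@(13, 11): e=[4,0,12] → █  [on edge]
    (7,5)@(15, 11): e=[4,-8,20] → ·
    (5,6)@(11, 13): e=[12,16,-12] → ·
    (6,6)@(13, 13): e=[12,8,-4] → ·
    (7,6)@(15, 13): e=[12,0,4] → █  [on edge]
    (7,7)@(15, 15): e=[20,8,-12] → ·
  covered (3 px):
    · · · · · · · ·
    · · · · · · · ·
    · · · · · · · ·
    · · · · · · · ·
    · · · · · · · ·
    · · · · · █ █ ·
    · · · · · · · █
    · · · · · · · ·
    · · · · · · · ·
T4:
  2·area = 72
  edge (6, 14)→(0, 4): d=(-6,-10) inclusive
  edge (0, 4)→(12, 12): d=(12,8) inclusive
  edge (12, 12)→(6, 14): d=(-6,2) inclusive
    (0,2)@(1, 5): e=[4,4,64] → █
    (1,2)@(3, 5): e=[24,-12,60] → ·
    (0,3)@(1, 7): e=[-8,28,52] → ·
    (1,3)@(3, 7): e=[12,12,48] → █
    (2,3)@(5, 7): e=[32,-4,44] → ·
    (1,4)@(3, 9): e=[0,36,36] → █  [on edge]
    (2,4)@(5, 9): e=[20,20,32] → █
    (3,4)@(7, 9): e=[40,4,28] → █
    (4,4)@(9, 9): e=[60,-12,24] → ·
    (1,5)@(3, 11): e=[-12,60,24] → ·
    (2,5)@(5, 11): e=[8,44,20] → █
    (4,5)@(9, 11): e=[48,12,12] → █
    (7,5)@(15, 11): e=[108,-36,0] → ·  [on edge]
    (4,6)@(9, 13): e=[36,36,0] → █  [on edge]
    (1,7)@(3, 15): e=[-36,108,0] → ·  [on edge]
  covered (10 px):
    · · · · · · · ·
    · · · · · · · ·
    █ · · · · · · ·
    · █ · · · · · ·
    · █ █ █ · · · ·
    · · █ █ █ · · ·
    · · · █ █ · · ·
    · · · · · · · ·
    · · · · · · · ·

Answer: [28,16,28]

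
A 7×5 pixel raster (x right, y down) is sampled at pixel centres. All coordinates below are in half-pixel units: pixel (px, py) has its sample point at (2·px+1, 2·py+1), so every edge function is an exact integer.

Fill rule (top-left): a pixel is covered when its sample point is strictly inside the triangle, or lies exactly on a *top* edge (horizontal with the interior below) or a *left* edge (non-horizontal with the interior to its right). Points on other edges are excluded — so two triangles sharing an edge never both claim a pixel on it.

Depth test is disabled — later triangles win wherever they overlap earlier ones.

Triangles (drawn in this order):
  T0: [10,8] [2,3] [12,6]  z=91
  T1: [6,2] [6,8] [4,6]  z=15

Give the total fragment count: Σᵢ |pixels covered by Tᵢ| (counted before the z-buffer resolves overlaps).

T0:
  2·area = 26
  edge (10, 8)→(2, 3): d=(-8,-5) top-left  bias=+0
  edge (2, 3)→(12, 6): d=(10,3) right/bottom  bias=-1
  edge (12, 6)→(10, 8): d=(-2,2) right/bottom  bias=-1
    (3,2)@(7, 5): e=[9,5,12] → █
    (4,2)@(9, 5): e=[19,-1,8] → ·
    (6,2)@(13, 5): e=[39,-13,0] → ·  [on edge]
    (3,3)@(7, 7): e=[-7,25,8] → ·
    (4,3)@(9, 7): e=[3,19,4] → █
    (5,3)@(11, 7): e=[13,13,0] → ·  [on edge]
    (4,4)@(9, 9): e=[-13,39,0] → ·  [on edge]
  covered (2 px):
    · · · · · · ·
    · · · · · · ·
    · · · █ · · ·
    · · · · █ · ·
    · · · · · · ·
T1:
  2·area = 12
  edge (6, 2)→(6, 8): d=(0,6) right/bottom  bias=-1
  edge (6, 8)→(4, 6): d=(-2,-2) top-left  bias=+0
  edge (4, 6)→(6, 2): d=(2,-4) top-left  bias=+0
    (0,1)@(1, 3): e=[30,0,-18] → ·  [on edge]
    (1,2)@(3, 5): e=[18,0,-6] → ·  [on edge]
    (2,2)@(5, 5): e=[6,4,2] → █
    (3,2)@(7, 5): e=[-6,8,10] → ·
    (2,3)@(5, 7): e=[6,0,6] → █  [on edge]
    (3,3)@(7, 7): e=[-6,4,14] → ·
    (2,4)@(5, 9): e=[6,-4,10] → ·
    (3,4)@(7, 9): e=[-6,0,18] → ·  [on edge]
  covered (2 px):
    · · · · · · ·
    · · · · · · ·
    · · █ · · · ·
    · · █ · · · ·
    · · · · · · ·

Final: 4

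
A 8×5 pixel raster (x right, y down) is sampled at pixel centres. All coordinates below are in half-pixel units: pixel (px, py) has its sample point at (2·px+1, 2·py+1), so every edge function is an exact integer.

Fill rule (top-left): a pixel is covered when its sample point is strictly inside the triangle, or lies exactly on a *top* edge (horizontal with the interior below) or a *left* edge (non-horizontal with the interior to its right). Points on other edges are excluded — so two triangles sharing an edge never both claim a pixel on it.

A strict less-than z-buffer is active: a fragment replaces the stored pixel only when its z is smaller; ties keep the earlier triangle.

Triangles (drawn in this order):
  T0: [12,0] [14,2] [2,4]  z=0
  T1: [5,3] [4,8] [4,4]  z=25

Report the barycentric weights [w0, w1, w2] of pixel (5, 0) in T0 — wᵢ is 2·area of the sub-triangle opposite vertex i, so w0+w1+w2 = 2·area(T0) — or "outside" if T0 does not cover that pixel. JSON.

T0:
  2·area = 28
  edge (12, 0)→(14, 2): d=(2,2) right/bottom  bias=-1
  edge (14, 2)→(2, 4): d=(-12,2) right/bottom  bias=-1
  edge (2, 4)→(12, 0): d=(10,-4) top-left  bias=+0
    (5,0)@(11, 1): e=[4,18,6] → X
    (6,0)@(13, 1): e=[0,14,14] → .  [on edge]
    (2,1)@(5, 3): e=[20,6,2] → X
    (3,1)@(7, 3): e=[16,2,10] → X
    (4,1)@(9, 3): e=[12,-2,18] → .
    (5,1)@(11, 3): e=[8,-6,26] → .
    (7,1)@(15, 3): e=[0,-14,42] → .  [on edge]
    (2,2)@(5, 5): e=[24,-18,22] → .
    (3,2)@(7, 5): e=[20,-22,30] → .
  covered (3 px):
    . . . . . X . .
    . . X X . . . .
    . . . . . . . .
    . . . . . . . .
    . . . . . . . .
T1:
  2·area = 4
  edge (5, 3)→(4, 8): d=(-1,5) right/bottom  bias=-1
  edge (4, 8)→(4, 4): d=(0,-4) top-left  bias=+0
  edge (4, 4)→(5, 3): d=(1,-1) top-left  bias=+0
    (3,0)@(7, 1): e=[-8,12,0] → .  [on edge]
    (2,1)@(5, 3): e=[0,4,0] → .  [on edge]
    (1,2)@(3, 5): e=[8,-4,0] → .  [on edge]
    (0,3)@(1, 7): e=[16,-12,0] → .  [on edge]
  covered (0 px):
    . . . . . . . .
    . . . . . . . .
    . . . . . . . .
    . . . . . . . .
    . . . . . . . .

Answer: [18,6,4]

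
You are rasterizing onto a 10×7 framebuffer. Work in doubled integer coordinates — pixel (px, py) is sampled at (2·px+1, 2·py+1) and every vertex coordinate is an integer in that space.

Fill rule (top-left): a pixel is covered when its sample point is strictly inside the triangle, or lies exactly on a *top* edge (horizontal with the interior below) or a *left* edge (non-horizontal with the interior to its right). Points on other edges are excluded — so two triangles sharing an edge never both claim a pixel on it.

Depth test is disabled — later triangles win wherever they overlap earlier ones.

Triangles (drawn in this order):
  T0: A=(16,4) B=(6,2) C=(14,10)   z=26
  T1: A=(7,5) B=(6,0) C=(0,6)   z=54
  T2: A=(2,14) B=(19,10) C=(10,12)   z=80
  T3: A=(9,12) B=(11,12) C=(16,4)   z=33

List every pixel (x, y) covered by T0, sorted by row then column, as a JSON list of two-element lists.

T0:
  2·area = 64  (B↔C swapped to make it positive)
  edge (16, 4)→(14, 10): d=(-2,6) right/bottom  bias=-1
  edge (14, 10)→(6, 2): d=(-8,-8) top-left  bias=+0
  edge (6, 2)→(16, 4): d=(10,2) right/bottom  bias=-1
    (0,0)@(1, 1): e=[96,-32,0] → ·  [on edge]
    (2,0)@(5, 1): e=[72,0,-8] → ·  [on edge]
    (8,0)@(17, 1): e=[0,96,-32] → ·  [on edge]
    (3,1)@(7, 3): e=[56,0,8] → #  [on edge]
    (4,1)@(9, 3): e=[44,16,4] → #
    (5,1)@(11, 3): e=[32,32,0] → ·  [on edge]
    (3,2)@(7, 5): e=[52,-16,28] → ·
    (4,2)@(9, 5): e=[40,0,24] → #  [on edge]
    (5,2)@(11, 5): e=[28,16,20] → #
    (6,2)@(13, 5): e=[16,32,16] → #
    (7,2)@(15, 5): e=[4,48,12] → #
    (8,2)@(17, 5): e=[-8,64,8] → ·
    (5,3)@(11, 7): e=[24,0,40] → #  [on edge]
    (7,3)@(15, 7): e=[0,32,32] → ·  [on edge]
    (6,4)@(13, 9): e=[8,0,56] → #  [on edge]
    (7,5)@(15, 11): e=[-8,0,72] → ·  [on edge]
    (6,6)@(13, 13): e=[0,-32,96] → ·  [on edge]
    (8,6)@(17, 13): e=[-24,0,88] → ·  [on edge]
  covered (9 px):
    · · · · · · · · · ·
    · · · # # · · · · ·
    · · · · # # # # · ·
    · · · · · # # · · ·
    · · · · · · # · · ·
    · · · · · · · · · ·
    · · · · · · · · · ·
T1:
  2·area = 36  (B↔C swapped to make it positive)
  edge (7, 5)→(0, 6): d=(-7,1) right/bottom  bias=-1
  edge (0, 6)→(6, 0): d=(6,-6) top-left  bias=+0
  edge (6, 0)→(7, 5): d=(1,5) right/bottom  bias=-1
    (2,0)@(5, 1): e=[30,0,6] → #  [on edge]
    (3,0)@(7, 1): e=[28,12,-4] → ·
    (1,1)@(3, 3): e=[18,0,18] → #  [on edge]
    (3,1)@(7, 3): e=[14,24,-2] → ·
    (0,2)@(1, 5): e=[6,0,30] → #  [on edge]
    (3,2)@(7, 5): e=[0,36,0] → ·  [on edge]
    (0,3)@(1, 7): e=[-8,12,32] → ·
    (1,3)@(3, 7): e=[-10,24,22] → ·
    (2,3)@(5, 7): e=[-12,36,12] → ·
  covered (6 px):
    · · # · · · · · · ·
    · # # · · · · · · ·
    # # # · · · · · · ·
    · · · · · · · · · ·
    · · · · · · · · · ·
    · · · · · · · · · ·
    · · · · · · · · · ·
T2:
  2·area = 2  (B↔C swapped to make it positive)
  edge (2, 14)→(10, 12): d=(8,-2) top-left  bias=+0
  edge (10, 12)→(19, 10): d=(9,-2) top-left  bias=+0
  edge (19, 10)→(2, 14): d=(-17,4) right/bottom  bias=-1
  covered (0 px):
    · · · · · · · · · ·
    · · · · · · · · · ·
    · · · · · · · · · ·
    · · · · · · · · · ·
    · · · · · · · · · ·
    · · · · · · · · · ·
    · · · · · · · · · ·
T3:
  2·area = 16  (B↔C swapped to make it positive)
  edge (9, 12)→(16, 4): d=(7,-8) top-left  bias=+0
  edge (16, 4)→(11, 12): d=(-5,8) right/bottom  bias=-1
  edge (11, 12)→(9, 12): d=(-2,0) right/bottom  bias=-1
    (5,5)@(11, 11): e=[9,5,2] → #
    (6,5)@(13, 11): e=[25,-11,2] → ·
    (5,6)@(11, 13): e=[23,-5,-2] → ·
  covered (1 px):
    · · · · · · · · · ·
    · · · · · · · · · ·
    · · · · · · · · · ·
    · · · · · · · · · ·
    · · · · · · · · · ·
    · · · · · # · · · ·
    · · · · · · · · · ·

Answer: [[3,1],[4,1],[4,2],[5,2],[6,2],[7,2],[5,3],[6,3],[6,4]]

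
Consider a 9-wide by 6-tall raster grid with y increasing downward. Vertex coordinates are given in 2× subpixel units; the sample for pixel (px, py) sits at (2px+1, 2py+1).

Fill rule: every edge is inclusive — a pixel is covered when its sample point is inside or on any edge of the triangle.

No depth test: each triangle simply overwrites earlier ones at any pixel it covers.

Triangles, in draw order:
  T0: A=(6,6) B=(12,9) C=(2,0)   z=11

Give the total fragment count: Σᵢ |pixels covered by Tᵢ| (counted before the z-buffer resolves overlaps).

T0:
  2·area = 24  (B↔C swapped to make it positive)
  edge (6, 6)→(2, 0): d=(-4,-6) inclusive
  edge (2, 0)→(12, 9): d=(10,9) inclusive
  edge (12, 9)→(6, 6): d=(-6,-3) inclusive
    (1,0)@(3, 1): e=[2,1,21] → X
    (2,0)@(5, 1): e=[14,-17,27] → .
    (1,1)@(3, 3): e=[-6,21,9] → .
    (2,1)@(5, 3): e=[6,3,15] → X
    (3,1)@(7, 3): e=[18,-15,21] → .
    (2,2)@(5, 5): e=[-2,23,3] → .
    (3,2)@(7, 5): e=[10,5,9] → X
    (4,2)@(9, 5): e=[22,-13,15] → .
    (3,3)@(7, 7): e=[2,25,-3] → .
    (4,3)@(9, 7): e=[14,7,3] → X
    (5,3)@(11, 7): e=[26,-11,9] → .
    (4,4)@(9, 9): e=[6,27,-9] → .
  covered (4 px):
    . X . . . . . . .
    . . X . . . . . .
    . . . X . . . . .
    . . . . X . . . .
    . . . . . . . . .
    . . . . . . . . .

Answer: 4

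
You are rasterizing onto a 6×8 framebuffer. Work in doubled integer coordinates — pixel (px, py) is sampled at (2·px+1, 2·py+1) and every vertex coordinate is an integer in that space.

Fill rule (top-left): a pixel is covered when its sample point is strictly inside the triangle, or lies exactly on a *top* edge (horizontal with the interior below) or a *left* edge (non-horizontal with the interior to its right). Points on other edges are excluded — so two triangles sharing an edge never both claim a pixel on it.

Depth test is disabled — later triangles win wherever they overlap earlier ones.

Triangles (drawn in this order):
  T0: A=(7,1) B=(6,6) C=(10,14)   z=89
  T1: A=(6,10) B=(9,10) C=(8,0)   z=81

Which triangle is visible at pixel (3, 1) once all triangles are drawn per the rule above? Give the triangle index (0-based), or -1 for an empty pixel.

T0:
  2·area = 28  (B↔C swapped to make it positive)
  edge (7, 1)→(10, 14): d=(3,13) right/bottom  bias=-1
  edge (10, 14)→(6, 6): d=(-4,-8) top-left  bias=+0
  edge (6, 6)→(7, 1): d=(1,-5) top-left  bias=+0
    (3,0)@(7, 1): e=[0,28,0] → ·  [on edge]
    (3,1)@(7, 3): e=[6,20,2] → #
    (4,1)@(9, 3): e=[-20,36,12] → ·
    (3,2)@(7, 5): e=[12,12,4] → #
    (4,2)@(9, 5): e=[-14,28,14] → ·
    (3,3)@(7, 7): e=[18,4,6] → #
    (4,3)@(9, 7): e=[-8,20,16] → ·
    (3,4)@(7, 9): e=[24,-4,8] → ·
    (2,5)@(5, 11): e=[56,-28,0] → ·  [on edge]
    (4,5)@(9, 11): e=[4,4,20] → #
    (5,5)@(11, 11): e=[-22,20,30] → ·
    (4,6)@(9, 13): e=[10,-4,22] → ·
  covered (4 px):
    · · · · · ·
    · · · # · ·
    · · · # · ·
    · · · # · ·
    · · · · · ·
    · · · · # ·
    · · · · · ·
    · · · · · ·
T1:
  2·area = 30  (B↔C swapped to make it positive)
  edge (6, 10)→(8, 0): d=(2,-10) top-left  bias=+0
  edge (8, 0)→(9, 10): d=(1,10) right/bottom  bias=-1
  edge (9, 10)→(6, 10): d=(-3,0) right/bottom  bias=-1
    (3,2)@(7, 5): e=[0,15,15] → #  [on edge]
    (4,2)@(9, 5): e=[20,-5,15] → ·
    (3,3)@(7, 7): e=[4,17,9] → #
    (4,3)@(9, 7): e=[24,-3,9] → ·
    (3,4)@(7, 9): e=[8,19,3] → #
    (4,4)@(9, 9): e=[28,-1,3] → ·
    (3,5)@(7, 11): e=[12,21,-3] → ·
    (2,7)@(5, 15): e=[0,45,-15] → ·  [on edge]
  covered (3 px):
    · · · · · ·
    · · · · · ·
    · · · # · ·
    · · · # · ·
    · · · # · ·
    · · · · · ·
    · · · · · ·
    · · · · · ·

Z-buffer (winner per pixel, '.' = empty):
  . . . . . .
  . . . 0 . .
  . . . 1 . .
  . . . 1 . .
  . . . 1 . .
  . . . . 0 .
  . . . . . .
  . . . . . .

Final: 0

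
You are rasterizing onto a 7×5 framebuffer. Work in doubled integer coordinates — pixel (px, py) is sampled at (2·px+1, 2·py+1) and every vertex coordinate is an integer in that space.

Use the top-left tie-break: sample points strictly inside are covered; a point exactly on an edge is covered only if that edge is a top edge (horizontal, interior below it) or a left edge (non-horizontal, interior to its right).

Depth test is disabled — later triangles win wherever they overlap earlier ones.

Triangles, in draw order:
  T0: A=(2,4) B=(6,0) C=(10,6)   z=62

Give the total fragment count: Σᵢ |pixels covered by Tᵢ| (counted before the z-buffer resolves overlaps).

T0:
  2·area = 40
  edge (2, 4)→(6, 0): d=(4,-4) top-left  bias=+0
  edge (6, 0)→(10, 6): d=(4,6) right/bottom  bias=-1
  edge (10, 6)→(2, 4): d=(-8,-2) top-left  bias=+0
    (2,0)@(5, 1): e=[0,10,30] → #  [on edge]
    (3,0)@(7, 1): e=[8,-2,34] → ·
    (1,1)@(3, 3): e=[0,30,10] → #  [on edge]
    (3,1)@(7, 3): e=[16,6,18] → #
    (4,1)@(9, 3): e=[24,-6,22] → ·
    (0,2)@(1, 5): e=[0,50,-10] → ·  [on edge]
    (1,2)@(3, 5): e=[8,38,-6] → ·
    (2,2)@(5, 5): e=[16,26,-2] → ·
    (3,2)@(7, 5): e=[24,14,2] → #
    (4,2)@(9, 5): e=[32,2,6] → #
    (5,2)@(11, 5): e=[40,-10,10] → ·
    (3,3)@(7, 7): e=[32,22,-14] → ·
  covered (6 px):
    · · # · · · ·
    · # # # · · ·
    · · · # # · ·
    · · · · · · ·
    · · · · · · ·

Final: 6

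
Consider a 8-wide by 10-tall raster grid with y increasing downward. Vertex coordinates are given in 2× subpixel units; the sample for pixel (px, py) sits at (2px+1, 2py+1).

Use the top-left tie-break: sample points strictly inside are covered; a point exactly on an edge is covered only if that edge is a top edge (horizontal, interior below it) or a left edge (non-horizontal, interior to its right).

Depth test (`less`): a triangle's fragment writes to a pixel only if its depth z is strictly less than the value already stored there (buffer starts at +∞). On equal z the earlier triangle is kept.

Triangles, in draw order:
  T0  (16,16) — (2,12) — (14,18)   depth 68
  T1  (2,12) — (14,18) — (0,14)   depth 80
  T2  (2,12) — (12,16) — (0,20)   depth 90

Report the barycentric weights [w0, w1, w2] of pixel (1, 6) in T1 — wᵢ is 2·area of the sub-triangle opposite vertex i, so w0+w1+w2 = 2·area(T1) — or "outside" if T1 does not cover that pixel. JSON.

T0:
  2·area = 36  (B↔C swapped to make it positive)
  edge (16, 16)→(14, 18): d=(-2,2) right/bottom  bias=-1
  edge (14, 18)→(2, 12): d=(-12,-6) top-left  bias=+0
  edge (2, 12)→(16, 16): d=(14,4) right/bottom  bias=-1
    (2,6)@(5, 13): e=[28,6,2] → X
    (3,6)@(7, 13): e=[24,18,-6] → .
    (2,7)@(5, 15): e=[24,-18,30] → .
    (4,7)@(9, 15): e=[16,6,14] → X
    (5,7)@(11, 15): e=[12,18,6] → X
    (6,7)@(13, 15): e=[8,30,-2] → .
    (4,8)@(9, 17): e=[12,-18,42] → .
    (5,8)@(11, 17): e=[8,-6,34] → .
    (6,8)@(13, 17): e=[4,6,26] → X
    (7,8)@(15, 17): e=[0,18,18] → .  [on edge]
    (6,9)@(13, 19): e=[0,-18,54] → .  [on edge]
  covered (4 px):
    . . . . . . . .
    . . . . . . . .
    . . . . . . . .
    . . . . . . . .
    . . . . . . . .
    . . . . . . . .
    . . X . . . . .
    . . . . X X . .
    . . . . . . X .
    . . . . . . . .
T1:
  2·area = 36
  edge (2, 12)→(14, 18): d=(12,6) right/bottom  bias=-1
  edge (14, 18)→(0, 14): d=(-14,-4) top-left  bias=+0
  edge (0, 14)→(2, 12): d=(2,-2) top-left  bias=+0
    (6,0)@(13, 1): e=[-198,234,0] → .  [on edge]
    (5,1)@(11, 3): e=[-162,198,0] → .  [on edge]
    (4,2)@(9, 5): e=[-126,162,0] → .  [on edge]
    (3,3)@(7, 7): e=[-90,126,0] → .  [on edge]
    (2,4)@(5, 9): e=[-54,90,0] → .  [on edge]
    (1,5)@(3, 11): e=[-18,54,0] → .  [on edge]
    (0,6)@(1, 13): e=[18,18,0] → X  [on edge]
    (1,6)@(3, 13): e=[6,26,4] → X
    (2,6)@(5, 13): e=[-6,34,8] → .
    (0,7)@(1, 15): e=[42,-10,4] → .
    (1,7)@(3, 15): e=[30,-2,8] → .
    (2,7)@(5, 15): e=[18,6,12] → X
  covered (5 px):
    . . . . . . . .
    . . . . . . . .
    . . . . . . . .
    . . . . . . . .
    . . . . . . . .
    . . . . . . . .
    X X . . . . . .
    . . X X . . . .
    . . . . . X . .
    . . . . . . . .
T2:
  2·area = 88
  edge (2, 12)→(12, 16): d=(10,4) right/bottom  bias=-1
  edge (12, 16)→(0, 20): d=(-12,4) right/bottom  bias=-1
  edge (0, 20)→(2, 12): d=(2,-8) top-left  bias=+0
    (1,6)@(3, 13): e=[6,72,10] → X
    (2,6)@(5, 13): e=[-2,64,26] → .
    (1,7)@(3, 15): e=[26,48,14] → X
    (2,7)@(5, 15): e=[18,40,30] → X
    (3,7)@(7, 15): e=[10,32,46] → X
    (4,7)@(9, 15): e=[2,24,62] → X
    (5,7)@(11, 15): e=[-6,16,78] → .
    (7,7)@(15, 15): e=[-22,0,110] → .  [on edge]
    (0,8)@(1, 17): e=[54,32,2] → X
    (4,8)@(9, 17): e=[22,0,66] → .  [on edge]
    (0,9)@(1, 19): e=[74,8,6] → X
    (1,9)@(3, 19): e=[66,0,22] → .  [on edge]
  covered (10 px):
    . . . . . . . .
    . . . . . . . .
    . . . . . . . .
    . . . . . . . .
    . . . . . . . .
    . . . . . . . .
    . X . . . . . .
    . X X X X . . .
    X X X X . . . .
    X . . . . . . .

Final: [26,4,6]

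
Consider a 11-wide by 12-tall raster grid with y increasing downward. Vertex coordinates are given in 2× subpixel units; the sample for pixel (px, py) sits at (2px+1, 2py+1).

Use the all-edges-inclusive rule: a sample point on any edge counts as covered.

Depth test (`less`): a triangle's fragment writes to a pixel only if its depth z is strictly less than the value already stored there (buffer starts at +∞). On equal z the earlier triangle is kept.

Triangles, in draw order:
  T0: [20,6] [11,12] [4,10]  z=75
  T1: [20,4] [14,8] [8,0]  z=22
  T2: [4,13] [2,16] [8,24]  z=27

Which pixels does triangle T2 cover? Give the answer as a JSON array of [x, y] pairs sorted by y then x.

T0:
  2·area = 60
  edge (20, 6)→(11, 12): d=(-9,6) inclusive
  edge (11, 12)→(4, 10): d=(-7,-2) inclusive
  edge (4, 10)→(20, 6): d=(16,-4) inclusive
    (8,3)@(17, 7): e=[9,47,4] → █
    (9,3)@(19, 7): e=[-3,51,12] → ·
    (4,4)@(9, 9): e=[39,17,4] → █
    (5,4)@(11, 9): e=[27,21,12] → █
    (6,4)@(13, 9): e=[15,25,20] → █
    (7,4)@(15, 9): e=[3,29,28] → █
    (8,4)@(17, 9): e=[-9,33,36] → ·
    (4,5)@(9, 11): e=[21,3,36] → █
    (6,5)@(13, 11): e=[-3,11,52] → ·
    (7,5)@(15, 11): e=[-15,15,60] → ·
    (4,6)@(9, 13): e=[3,-11,68] → ·
    (5,6)@(11, 13): e=[-9,-7,76] → ·
  covered (7 px):
    · · · · · · · · · · ·
    · · · · · · · · · · ·
    · · · · · · · · · · ·
    · · · · · · · · █ · ·
    · · · · █ █ █ █ · · ·
    · · · · █ █ · · · · ·
    · · · · · · · · · · ·
    · · · · · · · · · · ·
    · · · · · · · · · · ·
    · · · · · · · · · · ·
    · · · · · · · · · · ·
    · · · · · · · · · · ·
T1:
  2·area = 72
  edge (20, 4)→(14, 8): d=(-6,4) inclusive
  edge (14, 8)→(8, 0): d=(-6,-8) inclusive
  edge (8, 0)→(20, 4): d=(12,4) inclusive
    (4,0)@(9, 1): e=[62,2,8] → █
    (5,0)@(11, 1): e=[54,18,0] → █  [on edge]
    (6,0)@(13, 1): e=[46,34,-8] → ·
    (4,1)@(9, 3): e=[50,-10,32] → ·
    (5,1)@(11, 3): e=[42,6,24] → █
    (6,1)@(13, 3): e=[34,22,16] → █
    (7,1)@(15, 3): e=[26,38,8] → █
    (8,1)@(17, 3): e=[18,54,0] → █  [on edge]
    (9,1)@(19, 3): e=[10,70,-8] → ·
    (5,2)@(11, 5): e=[30,-6,48] → ·
    (6,2)@(13, 5): e=[22,10,40] → █
    (9,2)@(19, 5): e=[-2,58,16] → ·
  covered (10 px):
    · · · · █ █ · · · · ·
    · · · · · █ █ █ █ · ·
    · · · · · · █ █ █ · ·
    · · · · · · · █ · · ·
    · · · · · · · · · · ·
    · · · · · · · · · · ·
    · · · · · · · · · · ·
    · · · · · · · · · · ·
    · · · · · · · · · · ·
    · · · · · · · · · · ·
    · · · · · · · · · · ·
    · · · · · · · · · · ·
T2:
  2·area = 34  (B↔C swapped to make it positive)
  edge (4, 13)→(8, 24): d=(4,11) inclusive
  edge (8, 24)→(2, 16): d=(-6,-8) inclusive
  edge (2, 16)→(4, 13): d=(2,-3) inclusive
    (1,7)@(3, 15): e=[19,14,1] → █
    (2,7)@(5, 15): e=[-3,30,7] → ·
    (1,8)@(3, 17): e=[27,2,5] → █
    (2,8)@(5, 17): e=[5,18,11] → █
    (3,8)@(7, 17): e=[-17,34,17] → ·
    (1,9)@(3, 19): e=[35,-10,9] → ·
    (2,9)@(5, 19): e=[13,6,15] → █
    (3,9)@(7, 19): e=[-9,22,21] → ·
    (2,10)@(5, 21): e=[21,-6,19] → ·
  covered (4 px):
    · · · · · · · · · · ·
    · · · · · · · · · · ·
    · · · · · · · · · · ·
    · · · · · · · · · · ·
    · · · · · · · · · · ·
    · · · · · · · · · · ·
    · · · · · · · · · · ·
    · █ · · · · · · · · ·
    · █ █ · · · · · · · ·
    · · █ · · · · · · · ·
    · · · · · · · · · · ·
    · · · · · · · · · · ·

Result: [[1,7],[1,8],[2,8],[2,9]]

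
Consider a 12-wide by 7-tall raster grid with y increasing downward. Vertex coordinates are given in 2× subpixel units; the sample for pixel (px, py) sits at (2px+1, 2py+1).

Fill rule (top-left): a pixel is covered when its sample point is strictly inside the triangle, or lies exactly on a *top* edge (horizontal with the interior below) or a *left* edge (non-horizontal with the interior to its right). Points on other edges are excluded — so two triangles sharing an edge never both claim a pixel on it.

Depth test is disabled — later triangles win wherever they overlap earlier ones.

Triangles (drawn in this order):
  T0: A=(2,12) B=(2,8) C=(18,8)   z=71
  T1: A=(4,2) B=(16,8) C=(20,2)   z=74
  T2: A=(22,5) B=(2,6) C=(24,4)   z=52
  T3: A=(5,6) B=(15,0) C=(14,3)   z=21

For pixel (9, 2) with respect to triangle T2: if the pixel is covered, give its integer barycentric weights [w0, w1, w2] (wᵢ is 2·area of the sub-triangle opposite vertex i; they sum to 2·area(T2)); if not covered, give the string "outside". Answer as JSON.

T0:
  2·area = 64
  edge (2, 12)→(2, 8): d=(0,-4) top-left  bias=+0
  edge (2, 8)→(18, 8): d=(16,0) top-left  bias=+0
  edge (18, 8)→(2, 12): d=(-16,4) right/bottom  bias=-1
    (1,4)@(3, 9): e=[4,16,44] → #
    (2,4)@(5, 9): e=[12,16,36] → #
    (3,4)@(7, 9): e=[20,16,28] → #
    (4,4)@(9, 9): e=[28,16,20] → #
    (5,4)@(11, 9): e=[36,16,12] → #
    (6,4)@(13, 9): e=[44,16,4] → #
    (7,4)@(15, 9): e=[52,16,-4] → ·
    (1,5)@(3, 11): e=[4,48,12] → #
    (3,5)@(7, 11): e=[20,48,-4] → ·
    (4,5)@(9, 11): e=[28,48,-12] → ·
    (5,5)@(11, 11): e=[36,48,-20] → ·
    (6,5)@(13, 11): e=[44,48,-28] → ·
  covered (8 px):
    · · · · · · · · · · · ·
    · · · · · · · · · · · ·
    · · · · · · · · · · · ·
    · · · · · · · · · · · ·
    · # # # # # # · · · · ·
    · # # · · · · · · · · ·
    · · · · · · · · · · · ·
T1:
  2·area = 96  (B↔C swapped to make it positive)
  edge (4, 2)→(20, 2): d=(16,0) top-left  bias=+0
  edge (20, 2)→(16, 8): d=(-4,6) right/bottom  bias=-1
  edge (16, 8)→(4, 2): d=(-12,-6) top-left  bias=+0
    (3,1)@(7, 3): e=[16,74,6] → #
    (4,1)@(9, 3): e=[16,62,18] → #
    (5,1)@(11, 3): e=[16,50,30] → #
    (6,1)@(13, 3): e=[16,38,42] → #
    (7,1)@(15, 3): e=[16,26,54] → #
    (8,1)@(17, 3): e=[16,14,66] → #
    (9,1)@(19, 3): e=[16,2,78] → #
    (10,1)@(21, 3): e=[16,-10,90] → ·
    (3,2)@(7, 5): e=[48,66,-18] → ·
    (4,2)@(9, 5): e=[48,54,-6] → ·
    (5,2)@(11, 5): e=[48,42,6] → #
    (9,2)@(19, 5): e=[48,-6,54] → ·
  covered (12 px):
    · · · · · · · · · · · ·
    · · · # # # # # # # · ·
    · · · · · # # # # · · ·
    · · · · · · · # · · · ·
    · · · · · · · · · · · ·
    · · · · · · · · · · · ·
    · · · · · · · · · · · ·
T2:
  2·area = 18
  edge (22, 5)→(2, 6): d=(-20,1) right/bottom  bias=-1
  edge (2, 6)→(24, 4): d=(22,-2) top-left  bias=+0
  edge (24, 4)→(22, 5): d=(-2,1) right/bottom  bias=-1
    (6,2)@(13, 5): e=[9,0,9] → #  [on edge]
    (7,2)@(15, 5): e=[7,4,7] → #
    (8,2)@(17, 5): e=[5,8,5] → #
    (9,2)@(19, 5): e=[3,12,3] → #
    (10,2)@(21, 5): e=[1,16,1] → #
    (11,2)@(23, 5): e=[-1,20,-1] → ·
    (6,3)@(13, 7): e=[-31,44,5] → ·
    (7,3)@(15, 7): e=[-33,48,3] → ·
    (8,3)@(17, 7): e=[-35,52,1] → ·
    (9,3)@(19, 7): e=[-37,56,-1] → ·
    (10,3)@(21, 7): e=[-39,60,-3] → ·
  covered (5 px):
    · · · · · · · · · · · ·
    · · · · · · · · · · · ·
    · · · · · · # # # # # ·
    · · · · · · · · · · · ·
    · · · · · · · · · · · ·
    · · · · · · · · · · · ·
    · · · · · · · · · · · ·
T3:
  2·area = 24
  edge (5, 6)→(15, 0): d=(10,-6) top-left  bias=+0
  edge (15, 0)→(14, 3): d=(-1,3) right/bottom  bias=-1
  edge (14, 3)→(5, 6): d=(-9,3) right/bottom  bias=-1
    (5,1)@(11, 3): e=[6,9,9] → #
    (6,1)@(13, 3): e=[18,3,3] → #
    (7,1)@(15, 3): e=[30,-3,-3] → ·
    (3,2)@(7, 5): e=[2,19,3] → #
    (4,2)@(9, 5): e=[14,13,-3] → ·
    (5,2)@(11, 5): e=[26,7,-9] → ·
    (6,2)@(13, 5): e=[38,1,-15] → ·
    (3,3)@(7, 7): e=[22,17,-15] → ·
  covered (3 px):
    · · · · · · · · · · · ·
    · · · · · # # · · · · ·
    · · · # · · · · · · · ·
    · · · · · · · · · · · ·
    · · · · · · · · · · · ·
    · · · · · · · · · · · ·
    · · · · · · · · · · · ·

Answer: [12,3,3]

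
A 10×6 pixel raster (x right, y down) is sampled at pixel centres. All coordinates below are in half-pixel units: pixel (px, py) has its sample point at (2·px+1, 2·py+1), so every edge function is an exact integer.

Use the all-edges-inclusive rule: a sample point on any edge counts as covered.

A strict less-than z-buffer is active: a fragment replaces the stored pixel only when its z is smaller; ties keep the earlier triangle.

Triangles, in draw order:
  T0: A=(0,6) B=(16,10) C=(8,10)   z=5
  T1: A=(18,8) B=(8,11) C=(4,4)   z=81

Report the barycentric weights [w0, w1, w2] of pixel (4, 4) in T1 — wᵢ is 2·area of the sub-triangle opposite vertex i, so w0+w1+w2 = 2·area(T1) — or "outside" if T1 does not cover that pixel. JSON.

T0:
  2·area = 32
  edge (0, 6)→(16, 10): d=(16,4) inclusive
  edge (16, 10)→(8, 10): d=(-8,0) inclusive
  edge (8, 10)→(0, 6): d=(-8,-4) inclusive
    (1,3)@(3, 7): e=[4,24,4] → #
    (2,3)@(5, 7): e=[-4,24,12] → ·
    (1,4)@(3, 9): e=[36,8,-12] → ·
    (3,4)@(7, 9): e=[20,8,4] → #
    (4,4)@(9, 9): e=[12,8,12] → #
    (5,4)@(11, 9): e=[4,8,20] → #
    (6,4)@(13, 9): e=[-4,8,28] → ·
    (3,5)@(7, 11): e=[52,-8,-12] → ·
    (4,5)@(9, 11): e=[44,-8,-4] → ·
    (5,5)@(11, 11): e=[36,-8,4] → ·
  covered (4 px):
    · · · · · · · · · ·
    · · · · · · · · · ·
    · · · · · · · · · ·
    · # · · · · · · · ·
    · · · # # # · · · ·
    · · · · · · · · · ·
T1:
  2·area = 82
  edge (18, 8)→(8, 11): d=(-10,3) inclusive
  edge (8, 11)→(4, 4): d=(-4,-7) inclusive
  edge (4, 4)→(18, 8): d=(14,4) inclusive
    (2,2)@(5, 5): e=[69,3,10] → #
    (3,2)@(7, 5): e=[63,17,2] → #
    (4,2)@(9, 5): e=[57,31,-6] → ·
    (2,3)@(5, 7): e=[49,-5,38] → ·
    (3,3)@(7, 7): e=[43,9,30] → #
    (4,3)@(9, 7): e=[37,23,22] → #
    (5,3)@(11, 7): e=[31,37,14] → #
    (6,3)@(13, 7): e=[25,51,6] → #
    (7,3)@(15, 7): e=[19,65,-2] → ·
    (3,4)@(7, 9): e=[23,1,58] → #
    (7,4)@(15, 9): e=[-1,57,26] → ·
    (3,5)@(7, 11): e=[3,-7,86] → ·
  covered (10 px):
    · · · · · · · · · ·
    · · · · · · · · · ·
    · · # # · · · · · ·
    · · · # # # # · · ·
    · · · # # # # · · ·
    · · · · · · · · · ·

Answer: [15,50,17]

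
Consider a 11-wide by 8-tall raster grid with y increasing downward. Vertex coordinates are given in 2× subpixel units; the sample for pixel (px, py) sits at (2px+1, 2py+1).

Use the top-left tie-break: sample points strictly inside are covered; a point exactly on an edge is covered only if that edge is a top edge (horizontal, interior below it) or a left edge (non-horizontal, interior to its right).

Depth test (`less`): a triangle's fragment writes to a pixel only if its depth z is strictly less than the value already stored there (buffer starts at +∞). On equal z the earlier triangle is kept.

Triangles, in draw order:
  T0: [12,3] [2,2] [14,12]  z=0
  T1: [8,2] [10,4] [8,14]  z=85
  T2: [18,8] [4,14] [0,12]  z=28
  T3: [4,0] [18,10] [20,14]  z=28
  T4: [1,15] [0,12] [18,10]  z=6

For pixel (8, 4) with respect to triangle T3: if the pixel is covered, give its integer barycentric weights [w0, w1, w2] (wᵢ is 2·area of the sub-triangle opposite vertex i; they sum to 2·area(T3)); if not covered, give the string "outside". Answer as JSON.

T0:
  2·area = 88  (B↔C swapped to make it positive)
  edge (12, 3)→(14, 12): d=(2,9) right/bottom  bias=-1
  edge (14, 12)→(2, 2): d=(-12,-10) top-left  bias=+0
  edge (2, 2)→(12, 3): d=(10,1) right/bottom  bias=-1
    (2,1)@(5, 3): e=[63,18,7] → #
    (3,1)@(7, 3): e=[45,38,5] → #
    (4,1)@(9, 3): e=[27,58,3] → #
    (5,1)@(11, 3): e=[9,78,1] → #
    (6,1)@(13, 3): e=[-9,98,-1] → ·
    (2,2)@(5, 5): e=[67,-6,27] → ·
    (3,2)@(7, 5): e=[49,14,25] → #
    (6,2)@(13, 5): e=[-5,74,19] → ·
    (3,3)@(7, 7): e=[53,-10,45] → ·
    (4,3)@(9, 7): e=[35,10,43] → #
    (6,3)@(13, 7): e=[-1,50,39] → ·
    (4,4)@(9, 9): e=[39,-14,63] → ·
  covered (12 px):
    · · · · · · · · · · ·
    · · # # # # · · · · ·
    · · · # # # · · · · ·
    · · · · # # · · · · ·
    · · · · · # # · · · ·
    · · · · · · # · · · ·
    · · · · · · · · · · ·
    · · · · · · · · · · ·
T1:
  2·area = 24
  edge (8, 2)→(10, 4): d=(2,2) right/bottom  bias=-1
  edge (10, 4)→(8, 14): d=(-2,10) right/bottom  bias=-1
  edge (8, 14)→(8, 2): d=(0,-12) top-left  bias=+0
    (3,0)@(7, 1): e=[0,36,-12] → ·  [on edge]
    (4,1)@(9, 3): e=[0,12,12] → ·  [on edge]
    (4,2)@(9, 5): e=[4,8,12] → #
    (5,2)@(11, 5): e=[0,-12,36] → ·  [on edge]
    (4,3)@(9, 7): e=[8,4,12] → #
    (5,3)@(11, 7): e=[4,-16,36] → ·
    (6,3)@(13, 7): e=[0,-36,60] → ·  [on edge]
    (4,4)@(9, 9): e=[12,0,12] → ·  [on edge]
    (7,4)@(15, 9): e=[0,-60,84] → ·  [on edge]
    (8,5)@(17, 11): e=[0,-84,108] → ·  [on edge]
    (9,6)@(19, 13): e=[0,-108,132] → ·  [on edge]
    (10,7)@(21, 15): e=[0,-132,156] → ·  [on edge]
  covered (2 px):
    · · · · · · · · · · ·
    · · · · · · · · · · ·
    · · · · # · · · · · ·
    · · · · # · · · · · ·
    · · · · · · · · · · ·
    · · · · · · · · · · ·
    · · · · · · · · · · ·
    · · · · · · · · · · ·
T2:
  2·area = 52
  edge (18, 8)→(4, 14): d=(-14,6) right/bottom  bias=-1
  edge (4, 14)→(0, 12): d=(-4,-2) top-left  bias=+0
  edge (0, 12)→(18, 8): d=(18,-4) top-left  bias=+0
    (7,4)@(15, 9): e=[4,42,6] → #
    (8,4)@(17, 9): e=[-8,46,14] → ·
    (2,5)@(5, 11): e=[36,14,2] → #
    (3,5)@(7, 11): e=[24,18,10] → #
    (4,5)@(9, 11): e=[12,22,18] → #
    (5,5)@(11, 11): e=[0,26,26] → ·  [on edge]
    (7,5)@(15, 11): e=[-24,34,42] → ·
    (1,6)@(3, 13): e=[20,2,30] → #
    (3,6)@(7, 13): e=[-4,10,46] → ·
    (4,6)@(9, 13): e=[-16,14,54] → ·
    (1,7)@(3, 15): e=[-8,-6,66] → ·
    (2,7)@(5, 15): e=[-20,-2,74] → ·
  covered (6 px):
    · · · · · · · · · · ·
    · · · · · · · · · · ·
    · · · · · · · · · · ·
    · · · · · · · · · · ·
    · · · · · · · # · · ·
    · · # # # · · · · · ·
    · # # · · · · · · · ·
    · · · · · · · · · · ·
T3:
  2·area = 36
  edge (4, 0)→(18, 10): d=(14,10) right/bottom  bias=-1
  edge (18, 10)→(20, 14): d=(2,4) right/bottom  bias=-1
  edge (20, 14)→(4, 0): d=(-16,-14) top-left  bias=+0
    (5,2)@(11, 5): e=[0,18,18] → ·  [on edge]
    (6,3)@(13, 7): e=[8,14,14] → #
    (7,3)@(15, 7): e=[-12,6,42] → ·
    (6,4)@(13, 9): e=[36,18,-18] → ·
    (7,4)@(15, 9): e=[16,10,10] → #
    (8,4)@(17, 9): e=[-4,2,38] → ·
    (7,5)@(15, 11): e=[44,14,-22] → ·
    (8,5)@(17, 11): e=[24,6,6] → #
    (9,5)@(19, 11): e=[4,-2,34] → ·
    (8,6)@(17, 13): e=[52,10,-26] → ·
    (9,6)@(19, 13): e=[32,2,2] → #
    (10,6)@(21, 13): e=[12,-6,30] → ·
  covered (4 px):
    · · · · · · · · · · ·
    · · · · · · · · · · ·
    · · · · · · · · · · ·
    · · · · · · # · · · ·
    · · · · · · · # · · ·
    · · · · · · · · # · ·
    · · · · · · · · · # ·
    · · · · · · · · · · ·
T4:
  2·area = 56
  edge (1, 15)→(0, 12): d=(-1,-3) top-left  bias=+0
  edge (0, 12)→(18, 10): d=(18,-2) top-left  bias=+0
  edge (18, 10)→(1, 15): d=(-17,5) right/bottom  bias=-1
    (4,5)@(9, 11): e=[28,0,28] → #  [on edge]
    (5,5)@(11, 11): e=[34,4,18] → #
    (6,5)@(13, 11): e=[40,8,8] → #
    (7,5)@(15, 11): e=[46,12,-2] → ·
    (0,6)@(1, 13): e=[2,20,34] → #
    (1,6)@(3, 13): e=[8,24,24] → #
    (2,6)@(5, 13): e=[14,28,14] → #
    (3,6)@(7, 13): e=[20,32,4] → #
    (4,6)@(9, 13): e=[26,36,-6] → ·
    (5,6)@(11, 13): e=[32,40,-16] → ·
    (6,6)@(13, 13): e=[38,44,-26] → ·
    (0,7)@(1, 15): e=[0,56,0] → ·  [on edge]
  covered (7 px):
    · · · · · · · · · · ·
    · · · · · · · · · · ·
    · · · · · · · · · · ·
    · · · · · · · · · · ·
    · · · · · · · · · · ·
    · · · · # # # · · · ·
    # # # # · · · · · · ·
    · · · · · · · · · · ·

Answer: "outside"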